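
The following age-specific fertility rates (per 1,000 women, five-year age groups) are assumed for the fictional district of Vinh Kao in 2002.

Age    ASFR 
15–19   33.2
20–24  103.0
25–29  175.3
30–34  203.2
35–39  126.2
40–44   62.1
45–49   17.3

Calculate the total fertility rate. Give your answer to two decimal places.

3.60

Sum of ASFRs = 33.2 + 103.0 + 175.3 + 203.2 + 126.2 + 62.1 + 17.3 = 720.3
TFR = 5 × 720.3 / 1000 = 3.6015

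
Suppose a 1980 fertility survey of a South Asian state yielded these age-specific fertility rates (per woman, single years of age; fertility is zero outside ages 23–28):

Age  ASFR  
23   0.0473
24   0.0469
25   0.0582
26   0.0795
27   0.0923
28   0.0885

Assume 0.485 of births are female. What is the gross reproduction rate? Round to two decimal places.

0.20

Proportion female at birth = 0.485.
Sum of ASFRs = 0.0473 + 0.0469 + 0.0582 + 0.0795 + 0.0923 + 0.0885 = 0.4127
TFR = 0.4127
GRR = 0.485 × 0.4127 = 0.20016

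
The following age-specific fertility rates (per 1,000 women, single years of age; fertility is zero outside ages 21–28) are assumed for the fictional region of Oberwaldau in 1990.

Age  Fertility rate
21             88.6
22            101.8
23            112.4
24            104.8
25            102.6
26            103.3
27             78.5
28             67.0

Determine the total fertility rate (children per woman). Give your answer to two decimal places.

0.76

Sum of ASFRs = 88.6 + 101.8 + 112.4 + 104.8 + 102.6 + 103.3 + 78.5 + 67.0 = 759.0
TFR = 759.0 / 1000 = 0.759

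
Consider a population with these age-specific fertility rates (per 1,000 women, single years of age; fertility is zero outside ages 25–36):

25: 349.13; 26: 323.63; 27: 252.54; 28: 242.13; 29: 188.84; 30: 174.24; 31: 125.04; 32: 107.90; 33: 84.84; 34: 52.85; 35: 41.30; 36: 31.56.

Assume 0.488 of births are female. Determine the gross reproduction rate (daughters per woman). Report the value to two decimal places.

0.96

Proportion female at birth = 0.488.
Sum of ASFRs = 349.13 + 323.63 + 252.54 + 242.13 + 188.84 + 174.24 + 125.04 + 107.90 + 84.84 + 52.85 + 41.30 + 31.56 = 1974.00
TFR = 1974.00 / 1000 = 1.974
GRR = 0.488 × 1.974 = 0.96331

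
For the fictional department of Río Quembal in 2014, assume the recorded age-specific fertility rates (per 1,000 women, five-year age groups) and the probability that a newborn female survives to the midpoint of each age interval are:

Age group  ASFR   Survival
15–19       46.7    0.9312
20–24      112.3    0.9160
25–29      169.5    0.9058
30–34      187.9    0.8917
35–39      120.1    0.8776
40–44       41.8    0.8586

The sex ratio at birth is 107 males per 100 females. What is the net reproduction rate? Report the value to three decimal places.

Proportion female at birth = 100 / (100 + 107) = 0.48309.
Per-age-group product (5 × ASFR × survival probability):
  15–19: 5 × 46.7/1000 × 0.9312 = 0.21744
  20–24: 5 × 112.3/1000 × 0.9160 = 0.51433
  25–29: 5 × 169.5/1000 × 0.9058 = 0.76767
  30–34: 5 × 187.9/1000 × 0.8917 = 0.83775
  35–39: 5 × 120.1/1000 × 0.8776 = 0.52700
  40–44: 5 × 41.8/1000 × 0.8586 = 0.17945
Sum = 3.04364
NRR = 0.48309 × 3.04364 = 1.47035
NRR > 1, so each generation more than replaces itself.

1.470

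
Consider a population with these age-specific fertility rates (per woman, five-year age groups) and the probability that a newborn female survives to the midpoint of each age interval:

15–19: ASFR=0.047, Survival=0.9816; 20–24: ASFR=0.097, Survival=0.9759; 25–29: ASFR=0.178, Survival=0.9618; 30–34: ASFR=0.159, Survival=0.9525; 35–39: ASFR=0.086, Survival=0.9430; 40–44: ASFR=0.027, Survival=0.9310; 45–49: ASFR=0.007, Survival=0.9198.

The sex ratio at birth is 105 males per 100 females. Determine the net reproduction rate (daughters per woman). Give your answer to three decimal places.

1.405

Proportion female at birth = 100 / (100 + 105) = 0.48780.
Survival-weighted fertility by age (5·fₓ·Sₓ):
  15–19: 5 × 0.047 × 0.9816 = 0.23068
  20–24: 5 × 0.097 × 0.9759 = 0.47331
  25–29: 5 × 0.178 × 0.9618 = 0.85600
  30–34: 5 × 0.159 × 0.9525 = 0.75724
  35–39: 5 × 0.086 × 0.9430 = 0.40549
  40–44: 5 × 0.027 × 0.9310 = 0.12569
  45–49: 5 × 0.007 × 0.9198 = 0.03219
Sum = 2.88060
NRR = 0.48780 × 2.88060 = 1.40516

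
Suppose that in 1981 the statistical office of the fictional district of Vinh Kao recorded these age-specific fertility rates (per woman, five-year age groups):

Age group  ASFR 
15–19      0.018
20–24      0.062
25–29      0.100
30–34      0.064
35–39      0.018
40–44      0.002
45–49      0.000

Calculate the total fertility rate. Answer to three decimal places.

Sum of ASFRs = 0.018 + 0.062 + 0.100 + 0.064 + 0.018 + 0.002 + 0.000 = 0.264
TFR = 5 × 0.264 = 1.32

1.320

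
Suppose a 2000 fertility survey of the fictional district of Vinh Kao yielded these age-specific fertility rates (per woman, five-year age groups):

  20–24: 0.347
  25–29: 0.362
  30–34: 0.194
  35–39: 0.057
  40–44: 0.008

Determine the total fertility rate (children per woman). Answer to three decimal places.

Sum of ASFRs = 0.347 + 0.362 + 0.194 + 0.057 + 0.008 = 0.968
TFR = 5 × 0.968 = 4.84

4.840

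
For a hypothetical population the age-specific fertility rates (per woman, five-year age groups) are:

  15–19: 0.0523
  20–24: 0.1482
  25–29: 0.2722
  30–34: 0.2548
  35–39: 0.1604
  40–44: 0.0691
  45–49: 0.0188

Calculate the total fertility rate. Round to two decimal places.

4.88

Sum of ASFRs = 0.0523 + 0.1482 + 0.2722 + 0.2548 + 0.1604 + 0.0691 + 0.0188 = 0.9758
TFR = 5 × 0.9758 = 4.879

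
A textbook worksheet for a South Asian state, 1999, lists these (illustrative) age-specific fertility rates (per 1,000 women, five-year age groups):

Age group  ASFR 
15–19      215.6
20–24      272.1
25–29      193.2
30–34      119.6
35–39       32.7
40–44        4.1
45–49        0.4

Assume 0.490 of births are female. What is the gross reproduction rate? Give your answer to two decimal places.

2.05

Proportion female at birth = 0.490.
Sum of ASFRs = 215.6 + 272.1 + 193.2 + 119.6 + 32.7 + 4.1 + 0.4 = 837.7
TFR = 5 × 837.7 / 1000 = 4.1885
GRR = 0.490 × 4.1885 = 2.05237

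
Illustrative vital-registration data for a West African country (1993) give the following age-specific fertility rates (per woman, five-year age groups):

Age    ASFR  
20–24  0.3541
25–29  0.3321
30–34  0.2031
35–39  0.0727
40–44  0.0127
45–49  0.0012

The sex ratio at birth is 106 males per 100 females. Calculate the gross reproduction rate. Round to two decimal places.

Proportion female at birth = 100 / (100 + 106) = 0.48544.
Sum of ASFRs = 0.3541 + 0.3321 + 0.2031 + 0.0727 + 0.0127 + 0.0012 = 0.9759
TFR = 5 × 0.9759 = 4.8795
GRR = 0.48544 × 4.8795 = 2.36870

2.37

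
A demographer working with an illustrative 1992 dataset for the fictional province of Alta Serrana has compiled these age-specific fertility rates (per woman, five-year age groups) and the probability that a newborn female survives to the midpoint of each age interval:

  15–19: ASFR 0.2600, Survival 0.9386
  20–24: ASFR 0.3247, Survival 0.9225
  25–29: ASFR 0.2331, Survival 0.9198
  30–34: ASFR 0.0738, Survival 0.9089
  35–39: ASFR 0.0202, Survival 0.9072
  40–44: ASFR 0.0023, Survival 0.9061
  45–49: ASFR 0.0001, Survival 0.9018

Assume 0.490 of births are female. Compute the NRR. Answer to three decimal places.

Proportion female at birth = 0.490.
Each age group contributes 5 × ASFR × survival:
  15–19: 5 × 0.2600 × 0.9386 = 1.22018
  20–24: 5 × 0.3247 × 0.9225 = 1.49768
  25–29: 5 × 0.2331 × 0.9198 = 1.07203
  30–34: 5 × 0.0738 × 0.9089 = 0.33538
  35–39: 5 × 0.0202 × 0.9072 = 0.09163
  40–44: 5 × 0.0023 × 0.9061 = 0.01042
  45–49: 5 × 0.0001 × 0.9018 = 0.00045
Sum = 4.22777
NRR = 0.490 × 4.22777 = 2.07161
With NRR above 1 the population is above replacement fertility.

2.072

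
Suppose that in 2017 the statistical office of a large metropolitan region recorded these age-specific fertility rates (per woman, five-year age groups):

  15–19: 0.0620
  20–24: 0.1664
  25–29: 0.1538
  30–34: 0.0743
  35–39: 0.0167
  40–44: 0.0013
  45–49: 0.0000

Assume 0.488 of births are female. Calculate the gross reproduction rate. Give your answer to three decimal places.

1.158

Proportion female at birth = 0.488.
Sum of ASFRs = 0.0620 + 0.1664 + 0.1538 + 0.0743 + 0.0167 + 0.0013 + 0.0000 = 0.4745
TFR = 5 × 0.4745 = 2.3725
GRR = 0.488 × 2.3725 = 1.15778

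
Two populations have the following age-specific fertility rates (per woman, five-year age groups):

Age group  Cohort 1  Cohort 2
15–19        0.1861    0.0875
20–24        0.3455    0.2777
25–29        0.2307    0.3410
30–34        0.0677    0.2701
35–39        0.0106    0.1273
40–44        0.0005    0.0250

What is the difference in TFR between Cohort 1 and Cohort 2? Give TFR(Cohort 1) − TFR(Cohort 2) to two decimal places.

-1.44

Cohort 1:
  Sum of ASFRs = 0.1861 + 0.3455 + 0.2307 + 0.0677 + 0.0106 + 0.0005 = 0.8411
  TFR = 5 × 0.8411 = 4.2055
Cohort 2:
  Sum of ASFRs = 0.0875 + 0.2777 + 0.3410 + 0.2701 + 0.1273 + 0.0250 = 1.1286
  TFR = 5 × 1.1286 = 5.643
Difference = 4.2055 − 5.643 = -1.4375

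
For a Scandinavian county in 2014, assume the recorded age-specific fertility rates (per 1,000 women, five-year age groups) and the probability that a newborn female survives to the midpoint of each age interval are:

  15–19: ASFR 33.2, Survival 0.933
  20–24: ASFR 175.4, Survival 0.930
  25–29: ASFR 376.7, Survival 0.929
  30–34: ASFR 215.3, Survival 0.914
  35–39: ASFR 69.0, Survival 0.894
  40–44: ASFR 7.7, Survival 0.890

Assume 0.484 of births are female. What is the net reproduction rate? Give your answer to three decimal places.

1.959

Proportion female at birth = 0.484.
Survival-weighted fertility by age (5·fₓ·Sₓ):
  15–19: 5 × 33.2/1000 × 0.933 = 0.15488
  20–24: 5 × 175.4/1000 × 0.930 = 0.81561
  25–29: 5 × 376.7/1000 × 0.929 = 1.74977
  30–34: 5 × 215.3/1000 × 0.914 = 0.98392
  35–39: 5 × 69.0/1000 × 0.894 = 0.30843
  40–44: 5 × 7.7/1000 × 0.890 = 0.03427
Sum = 4.04688
NRR = 0.484 × 4.04688 = 1.95869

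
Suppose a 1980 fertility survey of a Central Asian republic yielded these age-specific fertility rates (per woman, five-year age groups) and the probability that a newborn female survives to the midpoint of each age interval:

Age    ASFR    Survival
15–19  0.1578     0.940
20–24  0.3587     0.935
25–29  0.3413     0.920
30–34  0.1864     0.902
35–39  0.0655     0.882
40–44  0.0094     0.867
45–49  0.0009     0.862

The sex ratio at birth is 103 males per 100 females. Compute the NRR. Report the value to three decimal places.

2.543

Proportion female at birth = 100 / (100 + 103) = 0.49261.
Survival-weighted fertility by age (5·fₓ·Sₓ):
  15–19: 5 × 0.1578 × 0.940 = 0.74166
  20–24: 5 × 0.3587 × 0.935 = 1.67692
  25–29: 5 × 0.3413 × 0.920 = 1.56998
  30–34: 5 × 0.1864 × 0.902 = 0.84066
  35–39: 5 × 0.0655 × 0.882 = 0.28886
  40–44: 5 × 0.0094 × 0.867 = 0.04075
  45–49: 5 × 0.0009 × 0.862 = 0.00388
Sum = 5.16271
NRR = 0.49261 × 5.16271 = 2.54320
An NRR exceeding 1 indicates intrinsic growth under these rates.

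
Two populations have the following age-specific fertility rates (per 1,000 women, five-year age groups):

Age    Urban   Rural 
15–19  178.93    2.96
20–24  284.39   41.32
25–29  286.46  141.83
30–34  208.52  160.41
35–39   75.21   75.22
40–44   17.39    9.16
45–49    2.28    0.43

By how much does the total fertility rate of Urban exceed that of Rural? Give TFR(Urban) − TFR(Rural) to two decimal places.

3.11

Urban:
  Sum of ASFRs = 178.93 + 284.39 + 286.46 + 208.52 + 75.21 + 17.39 + 2.28 = 1053.18
  TFR = 5 × 1053.18 / 1000 = 5.2659
Rural:
  Sum of ASFRs = 2.96 + 41.32 + 141.83 + 160.41 + 75.22 + 9.16 + 0.43 = 431.33
  TFR = 5 × 431.33 / 1000 = 2.15665
Difference = 5.2659 − 2.15665 = 3.10925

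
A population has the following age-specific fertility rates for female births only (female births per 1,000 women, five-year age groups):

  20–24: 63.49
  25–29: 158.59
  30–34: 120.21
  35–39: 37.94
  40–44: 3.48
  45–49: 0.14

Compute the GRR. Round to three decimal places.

1.919

Sum of female ASFRs = 63.49 + 158.59 + 120.21 + 37.94 + 3.48 + 0.14 = 383.85
GRR = 5 × 383.85 / 1000 = 1.91925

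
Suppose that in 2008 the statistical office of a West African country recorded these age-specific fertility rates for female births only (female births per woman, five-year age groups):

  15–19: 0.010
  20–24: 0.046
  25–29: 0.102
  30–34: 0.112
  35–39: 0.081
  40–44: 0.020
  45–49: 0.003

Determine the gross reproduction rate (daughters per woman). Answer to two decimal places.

Sum of female ASFRs = 0.010 + 0.046 + 0.102 + 0.112 + 0.081 + 0.020 + 0.003 = 0.374
GRR = 5 × 0.374 = 1.87

1.87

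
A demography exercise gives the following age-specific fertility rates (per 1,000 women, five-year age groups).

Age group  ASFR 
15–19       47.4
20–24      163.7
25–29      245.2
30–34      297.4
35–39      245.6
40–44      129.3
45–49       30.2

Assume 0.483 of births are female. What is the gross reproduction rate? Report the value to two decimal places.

Proportion female at birth = 0.483.
Sum of ASFRs = 47.4 + 163.7 + 245.2 + 297.4 + 245.6 + 129.3 + 30.2 = 1158.8
TFR = 5 × 1158.8 / 1000 = 5.794
GRR = 0.483 × 5.794 = 2.79850

2.80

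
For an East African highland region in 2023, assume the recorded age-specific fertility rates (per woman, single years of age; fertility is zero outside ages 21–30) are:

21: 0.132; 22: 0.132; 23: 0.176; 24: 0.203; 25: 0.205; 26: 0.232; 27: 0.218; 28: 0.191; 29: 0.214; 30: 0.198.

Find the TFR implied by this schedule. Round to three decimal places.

Sum of ASFRs = 0.132 + 0.132 + 0.176 + 0.203 + 0.205 + 0.232 + 0.218 + 0.191 + 0.214 + 0.198 = 1.901
TFR = 1.901

1.901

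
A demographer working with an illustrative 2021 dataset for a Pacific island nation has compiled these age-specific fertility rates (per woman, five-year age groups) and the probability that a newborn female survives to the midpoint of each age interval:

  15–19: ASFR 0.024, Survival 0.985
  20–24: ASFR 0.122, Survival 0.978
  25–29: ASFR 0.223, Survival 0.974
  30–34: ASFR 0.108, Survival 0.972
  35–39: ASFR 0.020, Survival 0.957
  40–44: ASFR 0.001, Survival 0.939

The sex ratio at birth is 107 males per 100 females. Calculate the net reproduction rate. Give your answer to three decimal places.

Proportion female at birth = 100 / (100 + 107) = 0.48309.
Weighting each age-specific rate by interval width and survival:
  15–19: 5 × 0.024 × 0.985 = 0.11820
  20–24: 5 × 0.122 × 0.978 = 0.59658
  25–29: 5 × 0.223 × 0.974 = 1.08601
  30–34: 5 × 0.108 × 0.972 = 0.52488
  35–39: 5 × 0.020 × 0.957 = 0.09570
  40–44: 5 × 0.001 × 0.939 = 0.00470
Sum = 2.42607
NRR = 0.48309 × 2.42607 = 1.17201
An NRR exceeding 1 indicates intrinsic growth under these rates.

1.172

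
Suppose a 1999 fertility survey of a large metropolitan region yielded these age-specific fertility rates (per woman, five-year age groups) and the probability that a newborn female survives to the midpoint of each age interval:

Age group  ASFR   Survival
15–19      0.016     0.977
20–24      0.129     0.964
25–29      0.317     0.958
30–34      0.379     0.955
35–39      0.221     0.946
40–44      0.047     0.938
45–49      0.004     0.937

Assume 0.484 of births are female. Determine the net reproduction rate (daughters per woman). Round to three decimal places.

Proportion female at birth = 0.484.
Weighting each age-specific rate by interval width and survival:
  15–19: 5 × 0.016 × 0.977 = 0.07816
  20–24: 5 × 0.129 × 0.964 = 0.62178
  25–29: 5 × 0.317 × 0.958 = 1.51843
  30–34: 5 × 0.379 × 0.955 = 1.80973
  35–39: 5 × 0.221 × 0.946 = 1.04533
  40–44: 5 × 0.047 × 0.938 = 0.22043
  45–49: 5 × 0.004 × 0.937 = 0.01874
Sum = 5.31260
NRR = 0.484 × 5.31260 = 2.57130
An NRR exceeding 1 indicates intrinsic growth under these rates.

2.571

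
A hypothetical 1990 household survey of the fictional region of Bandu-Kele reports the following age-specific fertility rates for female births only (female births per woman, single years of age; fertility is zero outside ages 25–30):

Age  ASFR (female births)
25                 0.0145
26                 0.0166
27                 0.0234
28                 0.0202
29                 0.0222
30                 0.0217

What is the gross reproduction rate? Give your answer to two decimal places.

Sum of female ASFRs = 0.0145 + 0.0166 + 0.0234 + 0.0202 + 0.0222 + 0.0217 = 0.1186
GRR = 0.1186

0.12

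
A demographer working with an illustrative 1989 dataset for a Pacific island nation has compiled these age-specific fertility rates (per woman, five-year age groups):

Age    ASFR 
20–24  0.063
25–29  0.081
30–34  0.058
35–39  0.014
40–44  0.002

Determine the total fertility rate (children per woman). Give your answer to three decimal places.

1.090

Sum of ASFRs = 0.063 + 0.081 + 0.058 + 0.014 + 0.002 = 0.218
TFR = 5 × 0.218 = 1.09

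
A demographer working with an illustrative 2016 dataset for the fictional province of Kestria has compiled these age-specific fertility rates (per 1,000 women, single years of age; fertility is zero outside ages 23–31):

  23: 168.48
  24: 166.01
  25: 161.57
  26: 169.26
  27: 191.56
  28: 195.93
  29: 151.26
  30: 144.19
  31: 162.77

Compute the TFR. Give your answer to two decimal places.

Sum of ASFRs = 168.48 + 166.01 + 161.57 + 169.26 + 191.56 + 195.93 + 151.26 + 144.19 + 162.77 = 1511.03
TFR = 1511.03 / 1000 = 1.51103

1.51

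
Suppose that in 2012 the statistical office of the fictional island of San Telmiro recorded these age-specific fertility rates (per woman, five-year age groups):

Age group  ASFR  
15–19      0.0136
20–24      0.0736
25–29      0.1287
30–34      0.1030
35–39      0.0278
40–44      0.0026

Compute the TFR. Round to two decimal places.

1.75

Sum of ASFRs = 0.0136 + 0.0736 + 0.1287 + 0.1030 + 0.0278 + 0.0026 = 0.3493
TFR = 5 × 0.3493 = 1.7465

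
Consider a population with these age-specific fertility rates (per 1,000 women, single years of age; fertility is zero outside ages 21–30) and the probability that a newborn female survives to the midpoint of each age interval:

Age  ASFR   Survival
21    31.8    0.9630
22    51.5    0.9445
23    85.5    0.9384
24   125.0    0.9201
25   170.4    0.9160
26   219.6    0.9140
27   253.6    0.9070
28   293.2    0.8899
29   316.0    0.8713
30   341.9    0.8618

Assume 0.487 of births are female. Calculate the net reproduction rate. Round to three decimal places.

Proportion female at birth = 0.487.
Each age group contributes 1 × ASFR × survival:
  21: 1 × 31.8/1000 × 0.9630 = 0.03062
  22: 1 × 51.5/1000 × 0.9445 = 0.04864
  23: 1 × 85.5/1000 × 0.9384 = 0.08023
  24: 1 × 125.0/1000 × 0.9201 = 0.11501
  25: 1 × 170.4/1000 × 0.9160 = 0.15609
  26: 1 × 219.6/1000 × 0.9140 = 0.20071
  27: 1 × 253.6/1000 × 0.9070 = 0.23002
  28: 1 × 293.2/1000 × 0.8899 = 0.26092
  29: 1 × 316.0/1000 × 0.8713 = 0.27533
  30: 1 × 341.9/1000 × 0.8618 = 0.29465
Sum = 1.69222
NRR = 0.487 × 1.69222 = 0.82411

0.824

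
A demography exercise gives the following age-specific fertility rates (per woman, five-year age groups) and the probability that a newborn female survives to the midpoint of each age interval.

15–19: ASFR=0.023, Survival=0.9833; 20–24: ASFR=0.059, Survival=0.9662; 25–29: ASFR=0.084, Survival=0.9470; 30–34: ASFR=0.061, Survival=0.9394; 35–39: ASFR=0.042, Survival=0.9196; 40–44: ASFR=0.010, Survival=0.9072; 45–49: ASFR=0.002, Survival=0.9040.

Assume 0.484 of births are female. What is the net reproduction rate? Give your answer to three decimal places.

0.644

Proportion female at birth = 0.484.
Each age group contributes 5 × ASFR × survival:
  15–19: 5 × 0.023 × 0.9833 = 0.11308
  20–24: 5 × 0.059 × 0.9662 = 0.28503
  25–29: 5 × 0.084 × 0.9470 = 0.39774
  30–34: 5 × 0.061 × 0.9394 = 0.28652
  35–39: 5 × 0.042 × 0.9196 = 0.19312
  40–44: 5 × 0.010 × 0.9072 = 0.04536
  45–49: 5 × 0.002 × 0.9040 = 0.00904
Sum = 1.32989
NRR = 0.484 × 1.32989 = 0.64367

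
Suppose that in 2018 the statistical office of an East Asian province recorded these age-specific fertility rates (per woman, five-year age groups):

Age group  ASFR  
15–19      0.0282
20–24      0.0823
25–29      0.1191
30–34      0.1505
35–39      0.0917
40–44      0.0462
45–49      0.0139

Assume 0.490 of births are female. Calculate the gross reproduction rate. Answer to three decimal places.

Proportion female at birth = 0.490.
Sum of ASFRs = 0.0282 + 0.0823 + 0.1191 + 0.1505 + 0.0917 + 0.0462 + 0.0139 = 0.5319
TFR = 5 × 0.5319 = 2.6595
GRR = 0.490 × 2.6595 = 1.30316

1.303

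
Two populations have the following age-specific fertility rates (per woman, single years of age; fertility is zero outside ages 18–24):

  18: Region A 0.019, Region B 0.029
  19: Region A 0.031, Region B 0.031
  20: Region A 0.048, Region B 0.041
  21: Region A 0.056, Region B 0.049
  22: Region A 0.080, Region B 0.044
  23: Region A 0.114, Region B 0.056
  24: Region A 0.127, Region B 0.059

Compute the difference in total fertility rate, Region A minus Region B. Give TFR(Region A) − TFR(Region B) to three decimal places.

0.166

Region A:
  Sum of ASFRs = 0.019 + 0.031 + 0.048 + 0.056 + 0.080 + 0.114 + 0.127 = 0.475
  TFR = 0.475
Region B:
  Sum of ASFRs = 0.029 + 0.031 + 0.041 + 0.049 + 0.044 + 0.056 + 0.059 = 0.309
  TFR = 0.309
Difference = 0.475 − 0.309 = 0.166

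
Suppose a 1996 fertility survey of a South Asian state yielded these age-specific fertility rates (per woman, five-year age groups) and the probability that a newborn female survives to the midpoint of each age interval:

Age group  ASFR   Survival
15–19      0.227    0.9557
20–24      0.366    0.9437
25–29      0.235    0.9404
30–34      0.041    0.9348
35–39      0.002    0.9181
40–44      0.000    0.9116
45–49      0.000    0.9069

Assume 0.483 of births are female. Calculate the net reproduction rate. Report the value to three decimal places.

Proportion female at birth = 0.483.
Weighting each age-specific rate by interval width and survival:
  15–19: 5 × 0.227 × 0.9557 = 1.08472
  20–24: 5 × 0.366 × 0.9437 = 1.72697
  25–29: 5 × 0.235 × 0.9404 = 1.10497
  30–34: 5 × 0.041 × 0.9348 = 0.19163
  35–39: 5 × 0.002 × 0.9181 = 0.00918
  40–44: 5 × 0.000 × 0.9116 = 0.00000
  45–49: 5 × 0.000 × 0.9069 = 0.00000
Sum = 4.11747
NRR = 0.483 × 4.11747 = 1.98874
An NRR exceeding 1 indicates intrinsic growth under these rates.

1.989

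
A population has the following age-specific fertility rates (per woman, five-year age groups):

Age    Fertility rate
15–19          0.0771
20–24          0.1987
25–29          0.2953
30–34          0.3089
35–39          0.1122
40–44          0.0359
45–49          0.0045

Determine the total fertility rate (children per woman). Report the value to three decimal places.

Sum of ASFRs = 0.0771 + 0.1987 + 0.2953 + 0.3089 + 0.1122 + 0.0359 + 0.0045 = 1.0326
TFR = 5 × 1.0326 = 5.163

5.163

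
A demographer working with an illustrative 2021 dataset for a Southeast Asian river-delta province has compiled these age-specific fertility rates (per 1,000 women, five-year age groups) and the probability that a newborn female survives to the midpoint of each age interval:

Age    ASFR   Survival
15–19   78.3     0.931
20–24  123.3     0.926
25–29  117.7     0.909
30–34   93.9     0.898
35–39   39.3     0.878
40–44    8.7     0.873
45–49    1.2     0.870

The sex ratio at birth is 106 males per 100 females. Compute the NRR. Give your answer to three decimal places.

1.023

Proportion female at birth = 100 / (100 + 106) = 0.48544.
Per-age-group product (5 × ASFR × survival probability):
  15–19: 5 × 78.3/1000 × 0.931 = 0.36449
  20–24: 5 × 123.3/1000 × 0.926 = 0.57088
  25–29: 5 × 117.7/1000 × 0.909 = 0.53495
  30–34: 5 × 93.9/1000 × 0.898 = 0.42161
  35–39: 5 × 39.3/1000 × 0.878 = 0.17253
  40–44: 5 × 8.7/1000 × 0.873 = 0.03798
  45–49: 5 × 1.2/1000 × 0.870 = 0.00522
Sum = 2.10766
NRR = 0.48544 × 2.10766 = 1.02314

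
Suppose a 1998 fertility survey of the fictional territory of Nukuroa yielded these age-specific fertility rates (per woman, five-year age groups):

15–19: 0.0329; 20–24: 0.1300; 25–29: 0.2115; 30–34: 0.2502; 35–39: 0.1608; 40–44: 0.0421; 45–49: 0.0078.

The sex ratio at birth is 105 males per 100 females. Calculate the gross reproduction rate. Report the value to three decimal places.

Proportion female at birth = 100 / (100 + 105) = 0.48780.
Sum of ASFRs = 0.0329 + 0.1300 + 0.2115 + 0.2502 + 0.1608 + 0.0421 + 0.0078 = 0.8353
TFR = 5 × 0.8353 = 4.1765
GRR = 0.48780 × 4.1765 = 2.03730

2.037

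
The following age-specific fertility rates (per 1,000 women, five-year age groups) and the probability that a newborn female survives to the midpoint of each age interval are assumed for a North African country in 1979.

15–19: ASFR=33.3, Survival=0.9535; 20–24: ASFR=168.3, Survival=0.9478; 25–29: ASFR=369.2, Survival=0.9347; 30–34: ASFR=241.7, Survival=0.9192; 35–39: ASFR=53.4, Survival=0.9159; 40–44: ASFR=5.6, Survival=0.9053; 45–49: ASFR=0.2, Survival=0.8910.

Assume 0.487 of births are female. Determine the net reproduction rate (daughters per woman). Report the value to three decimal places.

Proportion female at birth = 0.487.
Weighting each age-specific rate by interval width and survival:
  15–19: 5 × 33.3/1000 × 0.9535 = 0.15876
  20–24: 5 × 168.3/1000 × 0.9478 = 0.79757
  25–29: 5 × 369.2/1000 × 0.9347 = 1.72546
  30–34: 5 × 241.7/1000 × 0.9192 = 1.11085
  35–39: 5 × 53.4/1000 × 0.9159 = 0.24455
  40–44: 5 × 5.6/1000 × 0.9053 = 0.02535
  45–49: 5 × 0.2/1000 × 0.8910 = 0.00089
Sum = 4.06343
NRR = 0.487 × 4.06343 = 1.97889

1.979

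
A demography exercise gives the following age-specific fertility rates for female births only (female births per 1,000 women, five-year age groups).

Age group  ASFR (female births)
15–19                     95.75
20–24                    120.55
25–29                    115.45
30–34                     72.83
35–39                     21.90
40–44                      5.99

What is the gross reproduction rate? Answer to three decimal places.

Sum of female ASFRs = 95.75 + 120.55 + 115.45 + 72.83 + 21.90 + 5.99 = 432.47
GRR = 5 × 432.47 / 1000 = 2.16235

2.162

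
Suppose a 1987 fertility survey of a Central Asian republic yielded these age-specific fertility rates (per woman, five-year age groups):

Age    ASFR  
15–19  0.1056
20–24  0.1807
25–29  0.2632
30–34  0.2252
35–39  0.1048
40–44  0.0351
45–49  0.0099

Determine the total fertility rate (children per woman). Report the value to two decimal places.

Sum of ASFRs = 0.1056 + 0.1807 + 0.2632 + 0.2252 + 0.1048 + 0.0351 + 0.0099 = 0.9245
TFR = 5 × 0.9245 = 4.6225

4.62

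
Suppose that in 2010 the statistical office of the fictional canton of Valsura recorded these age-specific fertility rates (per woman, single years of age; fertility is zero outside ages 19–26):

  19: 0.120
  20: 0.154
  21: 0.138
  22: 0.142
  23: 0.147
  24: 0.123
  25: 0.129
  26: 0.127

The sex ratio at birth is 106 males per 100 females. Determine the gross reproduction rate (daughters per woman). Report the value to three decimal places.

0.524

Proportion female at birth = 100 / (100 + 106) = 0.48544.
Sum of ASFRs = 0.120 + 0.154 + 0.138 + 0.142 + 0.147 + 0.123 + 0.129 + 0.127 = 1.080
TFR = 1.08
GRR = 0.48544 × 1.08 = 0.52428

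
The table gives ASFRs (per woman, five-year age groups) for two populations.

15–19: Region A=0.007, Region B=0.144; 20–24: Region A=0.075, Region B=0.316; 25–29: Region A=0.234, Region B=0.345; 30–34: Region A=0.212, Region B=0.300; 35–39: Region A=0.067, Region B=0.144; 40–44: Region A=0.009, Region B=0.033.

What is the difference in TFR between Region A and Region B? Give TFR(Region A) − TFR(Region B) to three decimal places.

Region A:
  Sum of ASFRs = 0.007 + 0.075 + 0.234 + 0.212 + 0.067 + 0.009 = 0.604
  TFR = 5 × 0.604 = 3.02
Region B:
  Sum of ASFRs = 0.144 + 0.316 + 0.345 + 0.300 + 0.144 + 0.033 = 1.282
  TFR = 5 × 1.282 = 6.41
Difference = 3.02 − 6.41 = -3.39

-3.390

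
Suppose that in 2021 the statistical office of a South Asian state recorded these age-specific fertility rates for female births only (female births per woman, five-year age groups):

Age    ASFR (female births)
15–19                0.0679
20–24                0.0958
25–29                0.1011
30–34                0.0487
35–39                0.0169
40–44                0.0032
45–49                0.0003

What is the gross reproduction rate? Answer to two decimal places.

1.67

Sum of female ASFRs = 0.0679 + 0.0958 + 0.1011 + 0.0487 + 0.0169 + 0.0032 + 0.0003 = 0.3339
GRR = 5 × 0.3339 = 1.6695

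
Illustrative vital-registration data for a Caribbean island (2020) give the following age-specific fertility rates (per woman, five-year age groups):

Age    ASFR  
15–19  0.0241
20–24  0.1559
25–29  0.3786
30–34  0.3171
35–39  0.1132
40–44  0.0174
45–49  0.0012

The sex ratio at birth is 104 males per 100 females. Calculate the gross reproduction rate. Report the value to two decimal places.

Proportion female at birth = 100 / (100 + 104) = 0.49020.
Sum of ASFRs = 0.0241 + 0.1559 + 0.3786 + 0.3171 + 0.1132 + 0.0174 + 0.0012 = 1.0075
TFR = 5 × 1.0075 = 5.0375
GRR = 0.49020 × 5.0375 = 2.46938

2.47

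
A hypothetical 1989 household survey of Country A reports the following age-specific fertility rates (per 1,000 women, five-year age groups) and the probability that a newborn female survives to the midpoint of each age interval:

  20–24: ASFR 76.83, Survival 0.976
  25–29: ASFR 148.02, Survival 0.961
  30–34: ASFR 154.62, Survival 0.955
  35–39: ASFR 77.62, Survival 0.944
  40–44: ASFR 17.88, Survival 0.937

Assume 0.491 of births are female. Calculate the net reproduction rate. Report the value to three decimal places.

1.117

Proportion female at birth = 0.491.
Per-age-group product (5 × ASFR × survival probability):
  20–24: 5 × 76.83/1000 × 0.976 = 0.37493
  25–29: 5 × 148.02/1000 × 0.961 = 0.71124
  30–34: 5 × 154.62/1000 × 0.955 = 0.73831
  35–39: 5 × 77.62/1000 × 0.944 = 0.36637
  40–44: 5 × 17.88/1000 × 0.937 = 0.08377
Sum = 2.27462
NRR = 0.491 × 2.27462 = 1.11684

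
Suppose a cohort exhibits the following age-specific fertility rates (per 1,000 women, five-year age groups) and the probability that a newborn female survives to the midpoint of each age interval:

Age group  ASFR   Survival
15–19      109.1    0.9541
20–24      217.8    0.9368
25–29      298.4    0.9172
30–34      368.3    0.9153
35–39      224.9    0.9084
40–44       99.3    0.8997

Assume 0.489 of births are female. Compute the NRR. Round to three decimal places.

2.965

Proportion female at birth = 0.489.
Weighting each age-specific rate by interval width and survival:
  15–19: 5 × 109.1/1000 × 0.9541 = 0.52046
  20–24: 5 × 217.8/1000 × 0.9368 = 1.02018
  25–29: 5 × 298.4/1000 × 0.9172 = 1.36846
  30–34: 5 × 368.3/1000 × 0.9153 = 1.68552
  35–39: 5 × 224.9/1000 × 0.9084 = 1.02150
  40–44: 5 × 99.3/1000 × 0.8997 = 0.44670
Sum = 6.06282
NRR = 0.489 × 6.06282 = 2.96472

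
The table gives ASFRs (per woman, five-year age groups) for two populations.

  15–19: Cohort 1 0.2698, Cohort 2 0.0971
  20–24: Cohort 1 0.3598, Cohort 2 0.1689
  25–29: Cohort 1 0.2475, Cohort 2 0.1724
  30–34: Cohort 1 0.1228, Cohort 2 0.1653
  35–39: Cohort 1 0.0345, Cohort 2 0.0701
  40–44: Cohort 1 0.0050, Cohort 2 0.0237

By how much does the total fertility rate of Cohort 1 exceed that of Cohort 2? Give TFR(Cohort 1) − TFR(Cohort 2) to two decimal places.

1.71

Cohort 1:
  Sum of ASFRs = 0.2698 + 0.3598 + 0.2475 + 0.1228 + 0.0345 + 0.0050 = 1.0394
  TFR = 5 × 1.0394 = 5.197
Cohort 2:
  Sum of ASFRs = 0.0971 + 0.1689 + 0.1724 + 0.1653 + 0.0701 + 0.0237 = 0.6975
  TFR = 5 × 0.6975 = 3.4875
Difference = 5.197 − 3.4875 = 1.7095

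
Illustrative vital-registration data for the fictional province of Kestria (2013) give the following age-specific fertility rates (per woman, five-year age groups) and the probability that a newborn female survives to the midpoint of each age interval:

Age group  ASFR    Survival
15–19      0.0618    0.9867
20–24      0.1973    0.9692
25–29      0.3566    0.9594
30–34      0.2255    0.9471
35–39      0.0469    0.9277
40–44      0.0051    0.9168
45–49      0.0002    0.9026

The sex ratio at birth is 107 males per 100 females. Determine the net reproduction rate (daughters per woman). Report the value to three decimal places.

2.068

Proportion female at birth = 100 / (100 + 107) = 0.48309.
Weighting each age-specific rate by interval width and survival:
  15–19: 5 × 0.0618 × 0.9867 = 0.30489
  20–24: 5 × 0.1973 × 0.9692 = 0.95612
  25–29: 5 × 0.3566 × 0.9594 = 1.71061
  30–34: 5 × 0.2255 × 0.9471 = 1.06786
  35–39: 5 × 0.0469 × 0.9277 = 0.21755
  40–44: 5 × 0.0051 × 0.9168 = 0.02338
  45–49: 5 × 0.0002 × 0.9026 = 0.00090
Sum = 4.28131
NRR = 0.48309 × 4.28131 = 2.06826
NRR > 1, so each generation more than replaces itself.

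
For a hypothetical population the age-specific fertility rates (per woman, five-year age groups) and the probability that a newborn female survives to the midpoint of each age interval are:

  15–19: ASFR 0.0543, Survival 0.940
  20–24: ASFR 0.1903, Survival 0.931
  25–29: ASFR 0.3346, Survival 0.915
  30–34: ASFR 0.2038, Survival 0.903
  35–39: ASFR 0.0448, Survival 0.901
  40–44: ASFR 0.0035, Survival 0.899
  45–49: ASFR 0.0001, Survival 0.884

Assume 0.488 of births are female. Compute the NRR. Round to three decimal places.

Proportion female at birth = 0.488.
Each age group contributes 5 × ASFR × survival:
  15–19: 5 × 0.0543 × 0.940 = 0.25521
  20–24: 5 × 0.1903 × 0.931 = 0.88585
  25–29: 5 × 0.3346 × 0.915 = 1.53080
  30–34: 5 × 0.2038 × 0.903 = 0.92016
  35–39: 5 × 0.0448 × 0.901 = 0.20182
  40–44: 5 × 0.0035 × 0.899 = 0.01573
  45–49: 5 × 0.0001 × 0.884 = 0.00044
Sum = 3.81001
NRR = 0.488 × 3.81001 = 1.85928
With NRR above 1 the population is above replacement fertility.

1.859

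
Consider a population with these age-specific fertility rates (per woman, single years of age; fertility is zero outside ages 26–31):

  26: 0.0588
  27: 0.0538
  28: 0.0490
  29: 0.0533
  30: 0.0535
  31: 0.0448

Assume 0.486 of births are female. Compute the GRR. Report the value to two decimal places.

Proportion female at birth = 0.486.
Sum of ASFRs = 0.0588 + 0.0538 + 0.0490 + 0.0533 + 0.0535 + 0.0448 = 0.3132
TFR = 0.3132
GRR = 0.486 × 0.3132 = 0.15222

0.15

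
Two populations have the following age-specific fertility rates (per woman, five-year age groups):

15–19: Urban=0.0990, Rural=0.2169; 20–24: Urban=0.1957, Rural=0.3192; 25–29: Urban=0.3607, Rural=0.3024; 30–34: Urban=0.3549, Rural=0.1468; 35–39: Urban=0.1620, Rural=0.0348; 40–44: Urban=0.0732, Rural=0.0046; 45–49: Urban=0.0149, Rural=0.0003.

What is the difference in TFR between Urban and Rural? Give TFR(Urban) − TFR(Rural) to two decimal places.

Urban:
  Sum of ASFRs = 0.0990 + 0.1957 + 0.3607 + 0.3549 + 0.1620 + 0.0732 + 0.0149 = 1.2604
  TFR = 5 × 1.2604 = 6.302
Rural:
  Sum of ASFRs = 0.2169 + 0.3192 + 0.3024 + 0.1468 + 0.0348 + 0.0046 + 0.0003 = 1.0250
  TFR = 5 × 1.0250 = 5.125
Difference = 6.302 − 5.125 = 1.177

1.18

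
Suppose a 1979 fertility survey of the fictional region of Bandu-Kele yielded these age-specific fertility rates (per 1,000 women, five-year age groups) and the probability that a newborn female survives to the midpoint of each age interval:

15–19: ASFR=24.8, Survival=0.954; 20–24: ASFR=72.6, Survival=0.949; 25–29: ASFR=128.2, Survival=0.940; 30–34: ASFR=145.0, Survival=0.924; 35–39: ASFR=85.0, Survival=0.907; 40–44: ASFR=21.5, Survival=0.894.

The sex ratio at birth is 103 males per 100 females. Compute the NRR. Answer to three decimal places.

1.092

Proportion female at birth = 100 / (100 + 103) = 0.49261.
Weighting each age-specific rate by interval width and survival:
  15–19: 5 × 24.8/1000 × 0.954 = 0.11830
  20–24: 5 × 72.6/1000 × 0.949 = 0.34449
  25–29: 5 × 128.2/1000 × 0.940 = 0.60254
  30–34: 5 × 145.0/1000 × 0.924 = 0.66990
  35–39: 5 × 85.0/1000 × 0.907 = 0.38548
  40–44: 5 × 21.5/1000 × 0.894 = 0.09611
Sum = 2.21682
NRR = 0.49261 × 2.21682 = 1.09203
With NRR above 1 the population is above replacement fertility.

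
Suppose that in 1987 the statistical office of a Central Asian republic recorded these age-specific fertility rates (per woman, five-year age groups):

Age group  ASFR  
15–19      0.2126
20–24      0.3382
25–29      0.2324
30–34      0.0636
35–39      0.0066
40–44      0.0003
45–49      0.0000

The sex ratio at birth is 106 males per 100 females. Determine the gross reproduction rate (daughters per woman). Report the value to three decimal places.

Proportion female at birth = 100 / (100 + 106) = 0.48544.
Sum of ASFRs = 0.2126 + 0.3382 + 0.2324 + 0.0636 + 0.0066 + 0.0003 + 0.0000 = 0.8537
TFR = 5 × 0.8537 = 4.2685
GRR = 0.48544 × 4.2685 = 2.07210

2.072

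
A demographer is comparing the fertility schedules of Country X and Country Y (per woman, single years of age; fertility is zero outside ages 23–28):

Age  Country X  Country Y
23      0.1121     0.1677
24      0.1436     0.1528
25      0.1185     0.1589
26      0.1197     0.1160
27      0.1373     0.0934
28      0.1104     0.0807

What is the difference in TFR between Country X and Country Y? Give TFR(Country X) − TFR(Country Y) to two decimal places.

Country X:
  Sum of ASFRs = 0.1121 + 0.1436 + 0.1185 + 0.1197 + 0.1373 + 0.1104 = 0.7416
  TFR = 0.7416
Country Y:
  Sum of ASFRs = 0.1677 + 0.1528 + 0.1589 + 0.1160 + 0.0934 + 0.0807 = 0.7695
  TFR = 0.7695
Difference = 0.7416 − 0.7695 = -0.0279

-0.03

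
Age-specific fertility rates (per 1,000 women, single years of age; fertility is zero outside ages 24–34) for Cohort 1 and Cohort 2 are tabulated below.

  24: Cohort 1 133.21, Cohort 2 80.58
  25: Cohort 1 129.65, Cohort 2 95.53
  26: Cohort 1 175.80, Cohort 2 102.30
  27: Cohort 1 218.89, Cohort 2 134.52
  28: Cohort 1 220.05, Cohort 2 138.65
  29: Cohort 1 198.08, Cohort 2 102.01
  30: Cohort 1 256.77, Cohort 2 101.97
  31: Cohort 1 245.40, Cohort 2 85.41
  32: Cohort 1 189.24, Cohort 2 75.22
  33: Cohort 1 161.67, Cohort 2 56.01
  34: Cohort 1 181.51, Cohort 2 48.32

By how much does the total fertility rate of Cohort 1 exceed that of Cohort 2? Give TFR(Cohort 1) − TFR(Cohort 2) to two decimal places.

Cohort 1:
  Sum of ASFRs = 133.21 + 129.65 + 175.80 + 218.89 + 220.05 + 198.08 + 256.77 + 245.40 + 189.24 + 161.67 + 181.51 = 2110.27
  TFR = 2110.27 / 1000 = 2.11027
Cohort 2:
  Sum of ASFRs = 80.58 + 95.53 + 102.30 + 134.52 + 138.65 + 102.01 + 101.97 + 85.41 + 75.22 + 56.01 + 48.32 = 1020.52
  TFR = 1020.52 / 1000 = 1.02052
Difference = 2.11027 − 1.02052 = 1.08975

1.09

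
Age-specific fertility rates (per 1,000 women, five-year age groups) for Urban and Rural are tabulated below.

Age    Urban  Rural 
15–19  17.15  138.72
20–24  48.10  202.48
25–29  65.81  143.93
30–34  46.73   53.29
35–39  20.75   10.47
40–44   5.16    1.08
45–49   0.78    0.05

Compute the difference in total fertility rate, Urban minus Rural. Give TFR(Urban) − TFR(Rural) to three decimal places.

Urban:
  Sum of ASFRs = 17.15 + 48.10 + 65.81 + 46.73 + 20.75 + 5.16 + 0.78 = 204.48
  TFR = 5 × 204.48 / 1000 = 1.0224
Rural:
  Sum of ASFRs = 138.72 + 202.48 + 143.93 + 53.29 + 10.47 + 1.08 + 0.05 = 550.02
  TFR = 5 × 550.02 / 1000 = 2.7501
Difference = 1.0224 − 2.7501 = -1.7277

-1.728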